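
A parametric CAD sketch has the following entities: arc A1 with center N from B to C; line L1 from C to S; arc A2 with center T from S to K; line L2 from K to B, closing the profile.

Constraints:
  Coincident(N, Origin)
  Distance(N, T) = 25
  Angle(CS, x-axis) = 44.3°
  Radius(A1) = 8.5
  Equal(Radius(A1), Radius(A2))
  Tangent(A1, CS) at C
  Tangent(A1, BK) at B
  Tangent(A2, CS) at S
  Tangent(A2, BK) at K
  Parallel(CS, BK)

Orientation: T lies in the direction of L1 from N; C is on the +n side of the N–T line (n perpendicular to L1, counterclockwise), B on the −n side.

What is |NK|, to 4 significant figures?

26.41

Tangency of A1 to both parallel lines with radius 8.5 puts C and B at N ± 8.5·n: C = (-5.937, 6.083), B = (5.937, -6.083). Equal radii place S and K the same way about T: S = T + 8.5·n = (11.96, 23.54), K = T − 8.5·n = (23.83, 11.38). Then |NK| = |K − N| = 26.41.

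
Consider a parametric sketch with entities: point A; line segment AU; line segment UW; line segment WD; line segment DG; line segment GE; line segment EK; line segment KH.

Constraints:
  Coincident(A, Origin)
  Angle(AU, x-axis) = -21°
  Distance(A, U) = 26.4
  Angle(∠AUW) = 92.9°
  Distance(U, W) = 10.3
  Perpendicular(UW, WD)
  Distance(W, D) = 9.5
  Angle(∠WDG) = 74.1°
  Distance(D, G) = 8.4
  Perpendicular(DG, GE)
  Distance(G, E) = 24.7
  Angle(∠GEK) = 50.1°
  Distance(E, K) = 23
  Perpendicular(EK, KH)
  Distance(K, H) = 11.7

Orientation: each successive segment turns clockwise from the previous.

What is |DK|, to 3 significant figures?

13.6

DG ⟂ GE, so GE runs at -34.0°; with |GE| = 24.7, E = (37.6, -23.1). ∠GEK = 50.1° gives EK at -164° from the x-axis; with |EK| = 23.0, K = (15.5, -29.5). Then |DK| = |K − D| = 13.6.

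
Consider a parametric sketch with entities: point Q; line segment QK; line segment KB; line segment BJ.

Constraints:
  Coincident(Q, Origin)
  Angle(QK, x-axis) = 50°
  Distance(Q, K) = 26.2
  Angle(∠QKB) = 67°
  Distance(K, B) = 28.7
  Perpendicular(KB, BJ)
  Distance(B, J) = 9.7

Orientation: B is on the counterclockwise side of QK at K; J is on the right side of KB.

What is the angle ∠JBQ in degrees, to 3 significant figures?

143°

Q is at the origin; QK runs at 50.0° with length 26.2, so K = 26.2·(cos 50.0°, sin 50.0°) = (16.8, 20.1). ∠QKB = 67.0°, so KB runs at 50.0° + (180° − 67.0°) = 163° from the x-axis; with |KB| = 28.7, B = K + 28.7·(cos 163°, sin 163°) = (-10.6, 28.5). KB ⟂ BJ; with |BJ| = 9.7 on the right of KB, J = B + 9.7·(0.292, 0.956) = (-7.77, 37.7). Then cos ∠JBQ = BJ·BQ / (|BJ||BQ|), giving 143°.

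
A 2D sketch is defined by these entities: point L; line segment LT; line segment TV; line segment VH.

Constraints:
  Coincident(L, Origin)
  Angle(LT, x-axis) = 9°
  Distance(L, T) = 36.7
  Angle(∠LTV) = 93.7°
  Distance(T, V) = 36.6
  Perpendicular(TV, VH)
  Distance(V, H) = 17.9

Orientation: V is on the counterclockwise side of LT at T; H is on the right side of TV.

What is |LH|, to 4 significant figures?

67.02

L is at the origin; LT runs at 9.0° with length 36.7, so T = 36.7·(cos 9.0°, sin 9.0°) = (36.25, 5.741). ∠LTV = 93.7°, so TV runs at 9.0° + (180° − 93.7°) = 95.30° from the x-axis; with |TV| = 36.6, V = T + 36.6·(cos 95.30°, sin 95.30°) = (32.87, 42.18). The perpendicularity gives VH at right angles to TV; with |VH| = 17.9 on the right of TV, H = V + 17.9·(0.9957, 0.09237) = (50.69, 43.84). Then |LH| = |H − L| = 67.02.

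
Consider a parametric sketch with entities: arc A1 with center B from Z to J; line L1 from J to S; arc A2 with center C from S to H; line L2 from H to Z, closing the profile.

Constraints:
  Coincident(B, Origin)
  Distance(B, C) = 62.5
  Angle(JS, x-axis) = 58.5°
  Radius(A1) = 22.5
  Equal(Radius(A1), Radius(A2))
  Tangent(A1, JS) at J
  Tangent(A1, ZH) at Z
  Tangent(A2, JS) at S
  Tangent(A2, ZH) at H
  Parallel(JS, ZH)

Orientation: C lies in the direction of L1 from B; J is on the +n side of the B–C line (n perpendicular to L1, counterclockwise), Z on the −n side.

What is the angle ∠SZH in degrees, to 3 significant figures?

35.8°

Tangency of A1 to both parallel lines with radius 22.5 puts J and Z at B ± 22.5·n: J = (-19.2, 11.8), Z = (19.2, -11.8). Equal radii place S and H the same way about C: S = C + 22.5·n = (13.5, 65.0), H = C − 22.5·n = (51.8, 41.5). Then cos ∠SZH = ZS·ZH / (|ZS||ZH|), giving 35.8°.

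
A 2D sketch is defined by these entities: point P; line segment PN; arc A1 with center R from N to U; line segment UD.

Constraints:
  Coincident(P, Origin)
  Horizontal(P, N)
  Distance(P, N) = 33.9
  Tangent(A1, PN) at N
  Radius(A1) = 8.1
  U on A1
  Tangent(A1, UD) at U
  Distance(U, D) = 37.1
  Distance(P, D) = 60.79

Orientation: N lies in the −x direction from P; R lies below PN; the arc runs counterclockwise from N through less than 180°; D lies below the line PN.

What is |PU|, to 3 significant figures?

42.8

P is at the origin; PN is horizontal with |PN| = 33.9 and N on the −x side, so N = (-33.9, 0.00). Since A1 is tangent to PN there, RN ⟂ PN, so R = N + (0, -8.1) = (-33.9, -8.10). Since RU ⟂ UD (tangency), |RD| = √(8.1² + 37.1²) = 38.0 regardless of where U sits on A1. So D lies on both circle(P, 60.79) and circle(R, 38.0); the below-PN intersection is D = (-40.3, -45.5). U is the foot of the tangent from D: U = (-42.0, -8.48).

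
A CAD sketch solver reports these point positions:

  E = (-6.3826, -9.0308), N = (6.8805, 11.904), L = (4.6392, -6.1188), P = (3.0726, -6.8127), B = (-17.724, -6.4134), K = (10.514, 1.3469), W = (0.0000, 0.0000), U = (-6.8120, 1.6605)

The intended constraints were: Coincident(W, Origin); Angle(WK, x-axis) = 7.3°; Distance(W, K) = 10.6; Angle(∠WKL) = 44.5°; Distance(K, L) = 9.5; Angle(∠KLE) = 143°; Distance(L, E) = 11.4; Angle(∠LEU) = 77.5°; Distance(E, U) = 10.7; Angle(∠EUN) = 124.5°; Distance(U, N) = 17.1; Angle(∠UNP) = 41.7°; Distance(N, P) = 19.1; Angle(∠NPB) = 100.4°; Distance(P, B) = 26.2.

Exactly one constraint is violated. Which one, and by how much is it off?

Distance(P, B) = 26.2 — off by 5.40.

W = (0.00, 0.00) ✓; WK at 7.300° ✓; |WK| = 10.60 ✓; ∠WKL = 44.50° ✓; |KL| = 9.500 ✓; ∠KLE = 143.0° ✓; |LE| = 11.40 ✓; ∠LEU = 77.50° ✓; |EU| = 10.70 ✓; ∠EUN = 124.5° ✓; |UN| = 17.10 ✓; ∠UNP = 41.70° ✓; |NP| = 19.10 ✓; ∠NPB = 100.4° ✓; |PB| = 20.80 ✗.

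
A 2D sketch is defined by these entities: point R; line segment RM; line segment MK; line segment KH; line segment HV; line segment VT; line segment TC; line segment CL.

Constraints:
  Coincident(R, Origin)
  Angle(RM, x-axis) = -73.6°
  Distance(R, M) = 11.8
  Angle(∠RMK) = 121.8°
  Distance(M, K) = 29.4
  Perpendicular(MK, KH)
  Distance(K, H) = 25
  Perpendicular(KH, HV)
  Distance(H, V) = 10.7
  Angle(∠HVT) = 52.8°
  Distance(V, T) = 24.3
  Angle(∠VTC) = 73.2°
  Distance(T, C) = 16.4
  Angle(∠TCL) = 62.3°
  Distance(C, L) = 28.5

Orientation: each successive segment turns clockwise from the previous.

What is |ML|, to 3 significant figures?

27.4

R is at the origin; RM runs at -73.6° with length 11.8, so M = (3.33, -11.3). ∠RMK = 121.8° gives MK at -132° from the x-axis; with |MK| = 29.4, K = (-16.3, -33.2). The perpendicularity gives KH at right angles to MK, so KH runs at 138°; with |KH| = 25.0, H = (-34.9, -16.6). KH ⟂ HV, so HV runs at 48.2°; with |HV| = 10.7, V = (-27.8, -8.60). ∠HVT = 52.8° gives VT at -79.0° from the x-axis; with |VT| = 24.3, T = (-23.1, -32.5). ∠VTC = 73.2° gives TC at 174° from the x-axis; with |TC| = 16.4, C = (-39.4, -30.8). ∠TCL = 62.3° gives CL at 56.5° from the x-axis; with |CL| = 28.5, L = (-23.7, -7.03). Then |ML| = |L − M| = 27.4.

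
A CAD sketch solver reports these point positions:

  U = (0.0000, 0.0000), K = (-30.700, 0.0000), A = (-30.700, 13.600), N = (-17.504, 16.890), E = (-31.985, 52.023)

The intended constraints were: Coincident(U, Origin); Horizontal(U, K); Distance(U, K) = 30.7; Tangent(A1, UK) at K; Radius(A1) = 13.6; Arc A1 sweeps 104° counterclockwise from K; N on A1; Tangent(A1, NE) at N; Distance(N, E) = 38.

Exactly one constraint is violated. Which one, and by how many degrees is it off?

Tangent(A1, NE) at N — off by 8.40°.

U = (0.00, 0.00) ✓; U.y = 0.00, K.y = 0.00 ✓; |UK| = 30.70 ✓; ∠(AK, KU) = 90.00° ✓; |AK| = 13.60 ✓; bearing(A→N) − bearing(A→K) = 104.0° ✓; |AN| = 13.60 ✓; ∠(AN, NE) = 81.60° ✗; |NE| = 38.00 ✓.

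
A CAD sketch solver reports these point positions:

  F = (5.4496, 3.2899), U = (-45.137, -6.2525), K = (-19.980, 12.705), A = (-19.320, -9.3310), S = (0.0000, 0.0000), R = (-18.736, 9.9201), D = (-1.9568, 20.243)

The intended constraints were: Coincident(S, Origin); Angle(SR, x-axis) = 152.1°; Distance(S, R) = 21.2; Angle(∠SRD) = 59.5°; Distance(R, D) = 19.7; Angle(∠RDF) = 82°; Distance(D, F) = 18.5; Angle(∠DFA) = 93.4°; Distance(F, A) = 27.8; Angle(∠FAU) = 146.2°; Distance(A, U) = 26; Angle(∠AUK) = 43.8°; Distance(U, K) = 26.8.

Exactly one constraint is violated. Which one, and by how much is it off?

Distance(U, K) = 26.8 — off by 4.70.

S = (0.00, 0.00) ✓; SR at 152.1° ✓; |SR| = 21.20 ✓; ∠SRD = 59.50° ✓; |RD| = 19.70 ✓; ∠RDF = 82.00° ✓; |DF| = 18.50 ✓; ∠DFA = 93.40° ✓; |FA| = 27.80 ✓; ∠FAU = 146.2° ✓; |AU| = 26.00 ✓; ∠AUK = 43.80° ✓; |UK| = 31.50 ✗.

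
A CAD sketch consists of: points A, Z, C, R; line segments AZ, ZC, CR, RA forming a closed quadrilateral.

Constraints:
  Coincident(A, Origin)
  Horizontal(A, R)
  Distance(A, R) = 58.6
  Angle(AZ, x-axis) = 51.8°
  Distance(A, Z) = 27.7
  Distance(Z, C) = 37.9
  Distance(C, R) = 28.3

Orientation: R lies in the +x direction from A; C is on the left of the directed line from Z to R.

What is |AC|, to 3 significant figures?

61.3

A is at the origin; AR is horizontal with |AR| = 58.6 and R in +x, so R = (58.6, 0). AZ runs at 51.8° with |AZ| = 27.7, so Z = (17.1, 21.8). C is determined by |ZC| = 37.9 and |CR| = 28.3 together: it lies at the intersection of circle(Z, 37.9) and circle(R, 28.3). With |ZR| = 46.8, the foot of the radical line on ZR is 30.2 from Z and the perpendicular offset is √(37.9² − 30.2²) = 22.9. Taking the left-of-ZR solution: C = (54.5, 28.0).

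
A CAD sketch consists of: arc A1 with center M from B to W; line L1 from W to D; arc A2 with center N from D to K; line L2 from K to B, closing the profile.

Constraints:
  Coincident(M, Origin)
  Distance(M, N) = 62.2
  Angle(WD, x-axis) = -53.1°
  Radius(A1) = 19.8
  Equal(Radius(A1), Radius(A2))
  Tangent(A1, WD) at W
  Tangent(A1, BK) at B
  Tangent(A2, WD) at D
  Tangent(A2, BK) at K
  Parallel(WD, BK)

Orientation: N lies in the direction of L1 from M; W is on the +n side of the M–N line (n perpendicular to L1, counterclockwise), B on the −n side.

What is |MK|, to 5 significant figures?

65.275

The slot axis is L1's direction at -53.1°, so u = (cos -53.1°, sin -53.1°) = (0.60042, -0.79968) and n = (−sin -53.1°, cos -53.1°) = (0.79968, 0.60042). M is at the origin and N lies 62.2 along u from M, so N = 62.2·u = (37.346, -49.740). Tangency of A1 to both parallel lines with radius 19.8 puts W and B at M ± 19.8·n: W = (15.834, 11.888), B = (-15.834, -11.888). Equal radii place D and K the same way about N: D = N + 19.8·n = (53.180, -37.852), K = N − 19.8·n = (21.512, -61.629). Then |MK| = |K − M| = 65.275.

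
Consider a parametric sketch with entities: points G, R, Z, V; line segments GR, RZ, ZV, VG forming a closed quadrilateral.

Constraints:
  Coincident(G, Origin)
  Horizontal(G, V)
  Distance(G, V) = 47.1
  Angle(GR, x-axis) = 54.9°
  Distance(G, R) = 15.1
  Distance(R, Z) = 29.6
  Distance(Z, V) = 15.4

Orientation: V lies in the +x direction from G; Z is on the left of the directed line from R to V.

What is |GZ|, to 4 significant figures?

40.31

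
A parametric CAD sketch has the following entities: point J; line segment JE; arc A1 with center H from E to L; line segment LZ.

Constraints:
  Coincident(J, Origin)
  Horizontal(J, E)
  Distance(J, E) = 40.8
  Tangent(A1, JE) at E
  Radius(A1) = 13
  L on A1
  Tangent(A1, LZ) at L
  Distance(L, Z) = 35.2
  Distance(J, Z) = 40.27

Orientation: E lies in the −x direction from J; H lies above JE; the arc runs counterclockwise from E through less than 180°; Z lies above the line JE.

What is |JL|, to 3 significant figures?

30.1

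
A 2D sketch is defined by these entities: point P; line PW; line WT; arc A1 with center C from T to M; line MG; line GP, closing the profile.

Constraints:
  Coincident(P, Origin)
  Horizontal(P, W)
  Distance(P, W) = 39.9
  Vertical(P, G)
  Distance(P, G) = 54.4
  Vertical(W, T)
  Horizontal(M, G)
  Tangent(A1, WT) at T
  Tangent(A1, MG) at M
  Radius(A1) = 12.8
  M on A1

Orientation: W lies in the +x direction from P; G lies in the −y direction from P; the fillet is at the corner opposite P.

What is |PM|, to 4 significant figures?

60.78

P is at the origin; P and W share the same y with |PW| = 39.9 and W on the +x side, so W = (39.90, 0.000). P and G share the same x with |PG| = 54.4 and G on the −y side, so G = (0.000, -54.40). The virtual corner opposite P is at (39.90, -54.40). Since A1 is tangent to WT there, CT ⟂ WT and tangency of A1 to MG means the radius CM is perpendicular to MG, with radius 12.8, so the center C sits 12.8 in from both sides at C = (27.10, -41.60). That places the tangent points at T = (39.90, -41.60) on WT and M = (27.10, -54.40) on MG. Then |PM| = |M − P| = 60.78.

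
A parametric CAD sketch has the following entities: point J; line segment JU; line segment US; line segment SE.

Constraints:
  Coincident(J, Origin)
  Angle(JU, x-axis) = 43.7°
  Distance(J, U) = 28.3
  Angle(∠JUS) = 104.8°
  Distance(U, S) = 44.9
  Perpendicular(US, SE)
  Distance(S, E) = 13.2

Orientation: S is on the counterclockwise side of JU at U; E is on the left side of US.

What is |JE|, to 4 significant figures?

54.02

∠JUS = 104.8°, so US runs at 43.7° + (180° − 104.8°) = 118.9° from the x-axis; with |US| = 44.9, S = U + 44.9·(cos 118.9°, sin 118.9°) = (-1.239, 58.86). The perpendicularity gives SE at right angles to US; with |SE| = 13.2 on the left of US, E = S + 13.2·(-0.8755, -0.4833) = (-12.80, 52.48). Then |JE| = |E − J| = 54.02.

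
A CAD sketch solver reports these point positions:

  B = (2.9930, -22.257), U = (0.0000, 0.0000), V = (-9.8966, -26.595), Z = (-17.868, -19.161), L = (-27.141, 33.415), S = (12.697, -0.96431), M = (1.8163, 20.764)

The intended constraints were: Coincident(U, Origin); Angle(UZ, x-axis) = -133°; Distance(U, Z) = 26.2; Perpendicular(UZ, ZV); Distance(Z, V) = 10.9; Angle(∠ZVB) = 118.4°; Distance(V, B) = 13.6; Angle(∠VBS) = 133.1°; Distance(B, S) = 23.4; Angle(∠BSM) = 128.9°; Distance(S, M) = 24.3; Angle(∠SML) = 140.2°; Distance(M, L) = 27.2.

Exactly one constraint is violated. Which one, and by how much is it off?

Distance(M, L) = 27.2 — off by 4.40.

U = (0.00, 0.00) ✓; UZ at -133.0° ✓; |UZ| = 26.20 ✓; ∠(UZ, ZV) = 90.00° ✓; |ZV| = 10.90 ✓; ∠ZVB = 118.4° ✓; |VB| = 13.60 ✓; ∠VBS = 133.1° ✓; |BS| = 23.40 ✓; ∠BSM = 128.9° ✓; |SM| = 24.30 ✓; ∠SML = 140.2° ✓; |ML| = 31.60 ✗.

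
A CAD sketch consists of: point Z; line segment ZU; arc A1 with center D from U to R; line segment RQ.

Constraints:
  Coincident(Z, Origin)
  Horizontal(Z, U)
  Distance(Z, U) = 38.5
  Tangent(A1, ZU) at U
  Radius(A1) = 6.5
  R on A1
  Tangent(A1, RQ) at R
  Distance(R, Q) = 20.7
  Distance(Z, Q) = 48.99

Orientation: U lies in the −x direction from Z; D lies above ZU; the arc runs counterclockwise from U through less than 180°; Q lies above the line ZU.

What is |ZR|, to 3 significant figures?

33.7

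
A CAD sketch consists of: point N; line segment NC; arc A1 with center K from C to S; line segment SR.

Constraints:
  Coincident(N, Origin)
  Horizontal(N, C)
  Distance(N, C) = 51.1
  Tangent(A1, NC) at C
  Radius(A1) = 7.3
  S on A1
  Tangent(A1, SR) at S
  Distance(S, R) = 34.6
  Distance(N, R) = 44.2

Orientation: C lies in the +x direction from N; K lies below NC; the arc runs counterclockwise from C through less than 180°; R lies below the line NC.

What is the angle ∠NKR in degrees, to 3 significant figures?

57.5°

Checks: |KC| = 7.300 ✓; |KS| = 7.300 ✓; ∠(KS, SR) = 90.00° ✓; |SR| = 34.60 ✓; |NR| = 44.20 ✓.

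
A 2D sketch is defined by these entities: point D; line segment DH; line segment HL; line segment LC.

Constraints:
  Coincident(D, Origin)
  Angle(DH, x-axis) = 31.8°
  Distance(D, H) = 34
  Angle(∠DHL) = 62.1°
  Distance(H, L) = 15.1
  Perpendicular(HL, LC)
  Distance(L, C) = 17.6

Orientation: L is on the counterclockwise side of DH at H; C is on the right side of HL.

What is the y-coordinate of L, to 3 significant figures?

25.5

D is at the origin; DH runs at 31.8° with length 34.0, so H = 34.0·(cos 31.8°, sin 31.8°) = (28.9, 17.9). ∠DHL = 62.1°, so HL runs at 31.8° + (180° − 62.1°) = 150° from the x-axis; with |HL| = 15.1, L = H + 15.1·(cos 150°, sin 150°) = (15.9, 25.5). So L.y = 25.5.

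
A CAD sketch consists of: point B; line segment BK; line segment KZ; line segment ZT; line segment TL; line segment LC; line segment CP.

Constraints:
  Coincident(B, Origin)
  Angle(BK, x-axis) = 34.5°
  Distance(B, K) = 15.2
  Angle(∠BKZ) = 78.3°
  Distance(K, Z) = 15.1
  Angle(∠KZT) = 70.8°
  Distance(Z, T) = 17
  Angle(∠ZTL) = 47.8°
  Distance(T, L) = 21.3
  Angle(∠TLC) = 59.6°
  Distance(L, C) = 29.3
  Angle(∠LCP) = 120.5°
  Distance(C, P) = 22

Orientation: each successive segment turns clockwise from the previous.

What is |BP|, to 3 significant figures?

36.2

B is at the origin; BK runs at 34.5° with length 15.2, so K = (12.5, 8.61). ∠BKZ = 78.3° gives KZ at -67.2° from the x-axis; with |KZ| = 15.1, Z = (18.4, -5.31). ∠KZT = 70.8° gives ZT at -176° from the x-axis; with |ZT| = 17.0, T = (1.41, -6.38). ∠ZTL = 47.8° gives TL at 51.4° from the x-axis; with |TL| = 21.3, L = (14.7, 10.3). ∠TLC = 59.6° gives LC at -69.0° from the x-axis; with |LC| = 29.3, C = (25.2, -17.1). ∠LCP = 120.5° gives CP at -129° from the x-axis; with |CP| = 22.0, P = (11.5, -34.3). Then |BP| = |P − B| = 36.2.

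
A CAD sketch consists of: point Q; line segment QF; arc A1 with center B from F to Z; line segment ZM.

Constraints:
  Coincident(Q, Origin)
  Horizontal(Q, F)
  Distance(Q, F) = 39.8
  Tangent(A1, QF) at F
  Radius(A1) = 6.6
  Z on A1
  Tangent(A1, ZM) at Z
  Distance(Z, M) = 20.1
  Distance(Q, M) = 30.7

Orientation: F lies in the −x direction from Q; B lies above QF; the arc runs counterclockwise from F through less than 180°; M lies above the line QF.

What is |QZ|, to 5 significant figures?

34.386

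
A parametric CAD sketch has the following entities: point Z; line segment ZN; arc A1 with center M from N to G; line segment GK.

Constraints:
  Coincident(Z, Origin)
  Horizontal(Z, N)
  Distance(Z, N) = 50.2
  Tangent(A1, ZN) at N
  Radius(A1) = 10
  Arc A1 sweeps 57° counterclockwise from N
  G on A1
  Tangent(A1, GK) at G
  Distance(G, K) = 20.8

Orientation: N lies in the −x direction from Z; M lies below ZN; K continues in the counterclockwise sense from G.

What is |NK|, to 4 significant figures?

29.54

On A1, N sits at bearing 90° from M; a 57° counterclockwise sweep puts G at bearing 147°, so G = M + 10.0·(cos 147°, sin 147°) = (-58.59, -4.554). Tangency of A1 to GK means the radius MG is perpendicular to GK, so GK runs along (−sin 147°, cos 147°); with |GK| = 20.8, K = (-69.92, -22.00). Then |NK| = |K − N| = 29.54.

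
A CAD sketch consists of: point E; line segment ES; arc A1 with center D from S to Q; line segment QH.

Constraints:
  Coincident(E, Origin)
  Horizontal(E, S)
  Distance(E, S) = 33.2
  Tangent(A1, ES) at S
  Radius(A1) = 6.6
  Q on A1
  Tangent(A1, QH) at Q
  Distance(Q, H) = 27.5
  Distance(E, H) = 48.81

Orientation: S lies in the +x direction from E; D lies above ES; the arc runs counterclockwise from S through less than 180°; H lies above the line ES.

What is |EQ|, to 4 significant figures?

40.45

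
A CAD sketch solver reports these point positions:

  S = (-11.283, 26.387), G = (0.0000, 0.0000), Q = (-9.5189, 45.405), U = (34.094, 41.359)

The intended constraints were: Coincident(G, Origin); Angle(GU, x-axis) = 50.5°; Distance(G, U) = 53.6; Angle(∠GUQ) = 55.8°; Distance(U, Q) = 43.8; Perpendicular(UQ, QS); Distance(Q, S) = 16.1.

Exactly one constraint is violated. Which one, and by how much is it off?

Distance(Q, S) = 16.1 — off by 3.00.

G = (0.00, 0.00) ✓; GU at 50.50° ✓; |GU| = 53.60 ✓; ∠GUQ = 55.80° ✓; |UQ| = 43.80 ✓; ∠(UQ, QS) = 90.00° ✓; |QS| = 19.10 ✗.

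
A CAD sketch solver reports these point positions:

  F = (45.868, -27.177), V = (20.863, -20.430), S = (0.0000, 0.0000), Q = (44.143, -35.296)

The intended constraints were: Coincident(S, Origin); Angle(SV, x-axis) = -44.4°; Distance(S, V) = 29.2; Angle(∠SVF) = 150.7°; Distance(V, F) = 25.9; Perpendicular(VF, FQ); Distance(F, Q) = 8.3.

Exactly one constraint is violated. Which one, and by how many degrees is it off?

Perpendicular(VF, FQ) — off by 3.11°.

S = (0.00, 0.00) ✓; SV at -44.40° ✓; |SV| = 29.20 ✓; ∠SVF = 150.7° ✓; |VF| = 25.90 ✓; ∠(VF, FQ) = 86.89° ✗; |FQ| = 8.300 ✓.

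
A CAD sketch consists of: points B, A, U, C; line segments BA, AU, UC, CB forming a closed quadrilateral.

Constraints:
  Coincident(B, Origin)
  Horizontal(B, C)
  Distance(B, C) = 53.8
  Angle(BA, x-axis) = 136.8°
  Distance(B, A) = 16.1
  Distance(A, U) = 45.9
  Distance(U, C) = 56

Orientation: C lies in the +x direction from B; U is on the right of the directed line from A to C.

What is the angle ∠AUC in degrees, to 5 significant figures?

80.750°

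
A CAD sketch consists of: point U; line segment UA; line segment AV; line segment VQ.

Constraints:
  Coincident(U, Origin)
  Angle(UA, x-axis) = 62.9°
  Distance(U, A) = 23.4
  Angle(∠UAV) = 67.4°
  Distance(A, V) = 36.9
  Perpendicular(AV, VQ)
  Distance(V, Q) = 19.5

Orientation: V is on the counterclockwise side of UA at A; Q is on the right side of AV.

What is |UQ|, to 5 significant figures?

49.682

∠UAV = 67.4°, so AV runs at 62.9° + (180° − 67.4°) = 175.50° from the x-axis; with |AV| = 36.9, V = A + 36.9·(cos 175.50°, sin 175.50°) = (-26.126, 23.726). AV is perpendicular to VQ; with |VQ| = 19.5 on the right of AV, Q = V + 19.5·(0.078459, 0.99692) = (-24.597, 43.166). Then |UQ| = |Q − U| = 49.682.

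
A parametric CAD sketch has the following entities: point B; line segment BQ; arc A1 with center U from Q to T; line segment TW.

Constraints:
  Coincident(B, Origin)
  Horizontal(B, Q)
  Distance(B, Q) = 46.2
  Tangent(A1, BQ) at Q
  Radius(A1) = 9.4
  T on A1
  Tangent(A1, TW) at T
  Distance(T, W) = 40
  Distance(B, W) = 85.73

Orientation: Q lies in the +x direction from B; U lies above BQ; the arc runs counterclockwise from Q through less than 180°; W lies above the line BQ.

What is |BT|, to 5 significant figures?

53.747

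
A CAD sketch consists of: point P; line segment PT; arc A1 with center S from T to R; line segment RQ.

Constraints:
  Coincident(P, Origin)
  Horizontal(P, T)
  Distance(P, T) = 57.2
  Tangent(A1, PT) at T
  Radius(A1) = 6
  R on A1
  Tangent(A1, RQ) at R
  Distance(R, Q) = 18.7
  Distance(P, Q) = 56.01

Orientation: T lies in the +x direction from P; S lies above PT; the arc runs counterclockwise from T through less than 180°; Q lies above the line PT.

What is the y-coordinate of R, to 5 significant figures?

9.6970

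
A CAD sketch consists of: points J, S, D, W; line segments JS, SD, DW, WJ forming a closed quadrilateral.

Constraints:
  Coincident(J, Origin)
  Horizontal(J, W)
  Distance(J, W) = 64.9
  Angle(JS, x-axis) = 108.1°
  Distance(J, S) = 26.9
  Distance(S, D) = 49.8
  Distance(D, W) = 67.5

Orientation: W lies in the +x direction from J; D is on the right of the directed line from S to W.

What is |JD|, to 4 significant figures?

23.29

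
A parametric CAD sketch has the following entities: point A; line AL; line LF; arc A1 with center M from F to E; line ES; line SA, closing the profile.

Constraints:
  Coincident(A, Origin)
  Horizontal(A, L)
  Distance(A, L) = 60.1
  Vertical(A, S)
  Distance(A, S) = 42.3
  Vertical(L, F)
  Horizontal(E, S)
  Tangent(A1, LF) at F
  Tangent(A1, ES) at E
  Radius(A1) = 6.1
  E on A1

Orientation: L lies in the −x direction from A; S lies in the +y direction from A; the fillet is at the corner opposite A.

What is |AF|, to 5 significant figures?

70.160

The virtual corner opposite A is at (-60.100, 42.300). Since A1 is tangent to LF there, MF ⟂ LF and A1 meets ES tangentially, so ME is at right angles to ES, with radius 6.1, so the center M sits 6.1 in from both sides at M = (-54.000, 36.200). That places the tangent points at F = (-60.100, 36.200) on LF and E = (-54.000, 42.300) on ES. Then |AF| = |F − A| = 70.160.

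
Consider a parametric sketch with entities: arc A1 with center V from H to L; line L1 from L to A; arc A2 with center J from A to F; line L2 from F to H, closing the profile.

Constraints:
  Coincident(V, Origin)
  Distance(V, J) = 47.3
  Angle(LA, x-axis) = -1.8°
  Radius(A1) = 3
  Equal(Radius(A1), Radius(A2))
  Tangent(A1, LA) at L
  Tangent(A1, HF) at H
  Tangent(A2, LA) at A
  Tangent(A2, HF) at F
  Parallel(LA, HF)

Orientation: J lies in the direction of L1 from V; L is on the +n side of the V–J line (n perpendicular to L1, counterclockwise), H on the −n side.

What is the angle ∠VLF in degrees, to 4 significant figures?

82.77°

The slot axis is L1's direction at -1.8°, so u = (cos -1.8°, sin -1.8°) = (0.9995, -0.03141) and n = (−sin -1.8°, cos -1.8°) = (0.03141, 0.9995). V is at the origin and J lies 47.3 along u from V, so J = 47.3·u = (47.28, -1.486). Tangency of A1 to both parallel lines with radius 3.0 puts L and H at V ± 3.0·n: L = (0.09423, 2.999), H = (-0.09423, -2.999). Equal radii place A and F the same way about J: A = J + 3.0·n = (47.37, 1.513), F = J − 3.0·n = (47.18, -4.484). Then cos ∠VLF = LV·LF / (|LV||LF|), giving 82.77°.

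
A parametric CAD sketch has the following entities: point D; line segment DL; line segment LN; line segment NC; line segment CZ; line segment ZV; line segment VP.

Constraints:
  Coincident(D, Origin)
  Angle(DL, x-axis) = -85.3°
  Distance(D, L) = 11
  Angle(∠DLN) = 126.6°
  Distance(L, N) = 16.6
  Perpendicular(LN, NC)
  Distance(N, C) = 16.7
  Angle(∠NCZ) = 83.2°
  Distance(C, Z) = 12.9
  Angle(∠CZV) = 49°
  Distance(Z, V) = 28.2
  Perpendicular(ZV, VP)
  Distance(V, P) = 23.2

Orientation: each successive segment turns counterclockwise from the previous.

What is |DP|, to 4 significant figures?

47.05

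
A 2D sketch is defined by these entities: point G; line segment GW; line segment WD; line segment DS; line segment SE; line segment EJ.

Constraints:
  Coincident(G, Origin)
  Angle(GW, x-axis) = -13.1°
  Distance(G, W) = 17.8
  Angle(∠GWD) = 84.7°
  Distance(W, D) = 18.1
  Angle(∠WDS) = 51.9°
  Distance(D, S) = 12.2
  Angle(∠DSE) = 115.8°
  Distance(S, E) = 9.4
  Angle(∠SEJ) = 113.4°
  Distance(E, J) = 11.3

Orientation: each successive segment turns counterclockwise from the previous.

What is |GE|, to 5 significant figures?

10.129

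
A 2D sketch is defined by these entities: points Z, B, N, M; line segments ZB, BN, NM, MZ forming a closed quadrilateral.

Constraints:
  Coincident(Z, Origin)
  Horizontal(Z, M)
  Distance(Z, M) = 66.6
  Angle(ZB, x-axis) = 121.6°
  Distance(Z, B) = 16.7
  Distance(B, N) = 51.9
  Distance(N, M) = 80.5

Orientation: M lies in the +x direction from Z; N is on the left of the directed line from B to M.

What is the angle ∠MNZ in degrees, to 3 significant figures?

53.7°

Z is at the origin; Z and M share the same y with |ZM| = 66.6 and M in +x, so M = (66.6, 0). ZB runs at 121.6° with |ZB| = 16.7, so B = (-8.75, 14.2). N is determined by |BN| = 51.9 and |NM| = 80.5 together: it lies at the intersection of circle(B, 51.9) and circle(M, 80.5). With |BM| = 76.7, the foot of the radical line on BM is 13.6 from B and the perpendicular offset is √(51.9² − 13.6²) = 50.1. Taking the left-of-BM solution: N = (14.0, 60.9).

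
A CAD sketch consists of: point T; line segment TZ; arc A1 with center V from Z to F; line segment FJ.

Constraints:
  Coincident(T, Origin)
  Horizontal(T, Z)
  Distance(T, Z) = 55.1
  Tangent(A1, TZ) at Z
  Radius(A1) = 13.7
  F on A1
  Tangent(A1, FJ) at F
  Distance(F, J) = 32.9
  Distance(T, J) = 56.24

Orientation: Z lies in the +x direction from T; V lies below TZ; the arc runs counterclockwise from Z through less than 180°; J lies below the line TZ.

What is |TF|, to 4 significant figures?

43.11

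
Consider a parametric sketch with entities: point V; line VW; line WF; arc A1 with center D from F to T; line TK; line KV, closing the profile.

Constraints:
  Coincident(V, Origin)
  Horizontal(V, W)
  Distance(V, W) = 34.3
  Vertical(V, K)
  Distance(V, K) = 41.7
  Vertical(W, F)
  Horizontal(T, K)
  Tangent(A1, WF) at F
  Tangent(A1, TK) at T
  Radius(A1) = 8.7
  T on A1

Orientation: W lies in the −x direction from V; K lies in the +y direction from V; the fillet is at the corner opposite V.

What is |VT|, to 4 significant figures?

48.93

The virtual corner opposite V is at (-34.30, 41.70). Since A1 is tangent to WF there, DF ⟂ WF and tangency of A1 to TK means the radius DT is perpendicular to TK, with radius 8.7, so the center D sits 8.7 in from both sides at D = (-25.60, 33.00). That places the tangent points at F = (-34.30, 33.00) on WF and T = (-25.60, 41.70) on TK. Then |VT| = |T − V| = 48.93.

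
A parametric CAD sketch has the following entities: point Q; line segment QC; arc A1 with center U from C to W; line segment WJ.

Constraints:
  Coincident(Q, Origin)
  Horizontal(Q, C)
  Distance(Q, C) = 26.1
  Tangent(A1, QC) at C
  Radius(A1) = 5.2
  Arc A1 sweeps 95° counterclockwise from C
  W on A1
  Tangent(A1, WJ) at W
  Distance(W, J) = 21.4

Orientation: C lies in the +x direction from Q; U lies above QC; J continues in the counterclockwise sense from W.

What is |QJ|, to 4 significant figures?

39.91

Q is at the origin; QC is horizontal with |QC| = 26.1 and C on the +x side, so C = (26.10, 0.000). The tangent condition forces UC to be normal to QC, so U = C + (0, 5.2) = (26.10, 5.200). On A1, C sits at bearing -90° from U; a 95° counterclockwise sweep puts W at bearing 5°, so W = U + 5.2·(cos 5°, sin 5°) = (31.28, 5.653). The tangent condition forces UW to be normal to WJ, so WJ runs along (−sin 5°, cos 5°); with |WJ| = 21.4, J = (29.42, 26.97). Then |QJ| = |J − Q| = 39.91.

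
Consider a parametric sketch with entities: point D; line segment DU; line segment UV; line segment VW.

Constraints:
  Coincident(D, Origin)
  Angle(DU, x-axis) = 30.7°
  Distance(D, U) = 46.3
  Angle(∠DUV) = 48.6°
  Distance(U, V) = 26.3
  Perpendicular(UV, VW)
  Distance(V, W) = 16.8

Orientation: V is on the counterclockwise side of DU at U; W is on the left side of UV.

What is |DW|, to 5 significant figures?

18.443

∠DUV = 48.6°, so UV runs at 30.7° + (180° − 48.6°) = 162.10° from the x-axis; with |UV| = 26.3, V = U + 26.3·(cos 162.10°, sin 162.10°) = (14.784, 31.722). UV is perpendicular to VW; with |VW| = 16.8 on the left of UV, W = V + 16.8·(-0.30736, -0.95159) = (9.6206, 15.735). Then |DW| = |W − D| = 18.443.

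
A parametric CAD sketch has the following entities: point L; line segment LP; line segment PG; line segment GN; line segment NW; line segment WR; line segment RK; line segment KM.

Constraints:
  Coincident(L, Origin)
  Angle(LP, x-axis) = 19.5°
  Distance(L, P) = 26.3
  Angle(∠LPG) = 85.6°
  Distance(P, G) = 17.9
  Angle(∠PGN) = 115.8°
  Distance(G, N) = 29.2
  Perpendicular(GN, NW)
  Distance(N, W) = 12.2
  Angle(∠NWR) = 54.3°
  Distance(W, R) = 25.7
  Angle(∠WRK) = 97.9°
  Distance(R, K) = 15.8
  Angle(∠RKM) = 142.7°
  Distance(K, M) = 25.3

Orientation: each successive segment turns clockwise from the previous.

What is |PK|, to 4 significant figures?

40.42

L is at the origin; LP runs at 19.5° with length 26.3, so P = (24.79, 8.779). ∠LPG = 85.6° gives PG at -74.90° from the x-axis; with |PG| = 17.9, G = (29.45, -8.503). ∠PGN = 115.8° gives GN at -139.1° from the x-axis; with |GN| = 29.2, N = (7.384, -27.62). GN is perpendicular to NW, so NW runs at 130.9°; with |NW| = 12.2, W = (-0.6043, -18.40). ∠NWR = 54.3° gives WR at 5.200° from the x-axis; with |WR| = 25.7, R = (24.99, -16.07). ∠WRK = 97.9° gives RK at -76.90° from the x-axis; with |RK| = 15.8, K = (28.57, -31.46). Then |PK| = |K − P| = 40.42.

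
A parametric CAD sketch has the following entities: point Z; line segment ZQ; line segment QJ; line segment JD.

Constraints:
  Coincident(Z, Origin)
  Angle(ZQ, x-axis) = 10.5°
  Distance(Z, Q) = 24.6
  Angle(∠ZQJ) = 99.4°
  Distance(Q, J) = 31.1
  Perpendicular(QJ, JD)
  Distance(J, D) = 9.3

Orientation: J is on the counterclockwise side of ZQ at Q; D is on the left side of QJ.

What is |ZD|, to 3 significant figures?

38.2

∠ZQJ = 99.4°, so QJ runs at 10.5° + (180° − 99.4°) = 91.1° from the x-axis; with |QJ| = 31.1, J = Q + 31.1·(cos 91.1°, sin 91.1°) = (23.6, 35.6). QJ is perpendicular to JD; with |JD| = 9.3 on the left of QJ, D = J + 9.3·(-1.00, -0.0192) = (14.3, 35.4). Then |ZD| = |D − Z| = 38.2.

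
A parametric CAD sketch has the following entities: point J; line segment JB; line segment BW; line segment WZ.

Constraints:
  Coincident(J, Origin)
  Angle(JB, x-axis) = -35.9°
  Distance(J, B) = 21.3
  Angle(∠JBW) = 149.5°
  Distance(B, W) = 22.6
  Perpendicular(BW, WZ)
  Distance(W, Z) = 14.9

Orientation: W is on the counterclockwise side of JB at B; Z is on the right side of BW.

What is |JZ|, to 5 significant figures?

48.354

J is at the origin; JB runs at -35.9° with length 21.3, so B = 21.3·(cos -35.9°, sin -35.9°) = (17.254, -12.490). ∠JBW = 149.5°, so BW runs at -35.9° + (180° − 149.5°) = -5.4000° from the x-axis; with |BW| = 22.6, W = B + 22.6·(cos -5.4000°, sin -5.4000°) = (39.754, -14.617). BW ⟂ WZ; with |WZ| = 14.9 on the right of BW, Z = W + 14.9·(-0.094108, -0.99556) = (38.351, -29.450). Then |JZ| = |Z − J| = 48.354.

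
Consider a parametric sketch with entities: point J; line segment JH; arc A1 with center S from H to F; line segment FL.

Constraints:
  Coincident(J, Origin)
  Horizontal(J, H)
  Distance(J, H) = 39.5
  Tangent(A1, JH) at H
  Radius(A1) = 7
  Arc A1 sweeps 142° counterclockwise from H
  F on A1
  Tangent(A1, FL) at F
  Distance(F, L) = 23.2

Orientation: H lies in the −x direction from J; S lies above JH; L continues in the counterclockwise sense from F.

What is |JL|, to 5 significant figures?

59.812

J is at the origin; JH is horizontal with |JH| = 39.5 and H on the −x side, so H = (-39.500, 0.0000). A1 meets JH tangentially, so SH is at right angles to JH, so S = H + (0, 7) = (-39.500, 7.0000). On A1, H sits at bearing -90° from S; a 142° counterclockwise sweep puts F at bearing 52°, so F = S + 7.0·(cos 52°, sin 52°) = (-35.190, 12.516). Since A1 is tangent to FL there, SF ⟂ FL, so FL runs along (−sin 52°, cos 52°); with |FL| = 23.2, L = (-53.472, 26.799). Then |JL| = |L − J| = 59.812.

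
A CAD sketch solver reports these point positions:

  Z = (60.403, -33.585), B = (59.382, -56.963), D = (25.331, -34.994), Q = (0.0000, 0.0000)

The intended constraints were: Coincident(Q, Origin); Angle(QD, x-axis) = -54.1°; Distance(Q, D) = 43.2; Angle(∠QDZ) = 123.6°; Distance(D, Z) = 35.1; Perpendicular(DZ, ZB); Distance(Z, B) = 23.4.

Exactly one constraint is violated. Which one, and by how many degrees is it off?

Perpendicular(DZ, ZB) — off by 4.80°.

Q = (0.00, 0.00) ✓; QD at -54.10° ✓; |QD| = 43.20 ✓; ∠QDZ = 123.6° ✓; |DZ| = 35.10 ✓; ∠(DZ, ZB) = 94.80° ✗; |ZB| = 23.40 ✓.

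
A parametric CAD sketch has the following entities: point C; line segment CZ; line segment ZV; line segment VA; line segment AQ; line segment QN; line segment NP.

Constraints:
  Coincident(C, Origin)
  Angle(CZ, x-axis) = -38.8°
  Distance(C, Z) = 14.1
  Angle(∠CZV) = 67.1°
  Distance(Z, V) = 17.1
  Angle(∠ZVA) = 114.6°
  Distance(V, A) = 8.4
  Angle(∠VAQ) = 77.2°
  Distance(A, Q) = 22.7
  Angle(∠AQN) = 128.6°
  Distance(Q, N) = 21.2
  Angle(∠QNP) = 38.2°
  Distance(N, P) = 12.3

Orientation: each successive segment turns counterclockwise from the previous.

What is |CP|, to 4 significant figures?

17.84

∠AQN = 128.6° gives QN at -66.30° from the x-axis; with |QN| = 21.2, N = (7.255, -26.44). ∠QNP = 38.2° gives NP at 75.50° from the x-axis; with |NP| = 12.3, P = (10.34, -14.54). Then |CP| = |P − C| = 17.84.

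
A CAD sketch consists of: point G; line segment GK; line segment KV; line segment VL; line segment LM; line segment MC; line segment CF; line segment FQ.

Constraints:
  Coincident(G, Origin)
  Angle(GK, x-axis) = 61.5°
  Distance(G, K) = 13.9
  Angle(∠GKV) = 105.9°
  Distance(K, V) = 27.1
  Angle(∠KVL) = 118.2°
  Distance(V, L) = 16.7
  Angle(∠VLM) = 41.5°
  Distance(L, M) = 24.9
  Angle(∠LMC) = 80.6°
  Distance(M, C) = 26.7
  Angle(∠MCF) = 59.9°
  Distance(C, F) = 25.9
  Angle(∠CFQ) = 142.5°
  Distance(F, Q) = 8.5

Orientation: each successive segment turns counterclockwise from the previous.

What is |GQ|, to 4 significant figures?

40.62

∠MCF = 59.9° gives CF at -164.6° from the x-axis; with |CF| = 25.9, F = (-24.13, 34.96). ∠CFQ = 142.5° gives FQ at -127.1° from the x-axis; with |FQ| = 8.5, Q = (-29.26, 28.18). Then |GQ| = |Q − G| = 40.62.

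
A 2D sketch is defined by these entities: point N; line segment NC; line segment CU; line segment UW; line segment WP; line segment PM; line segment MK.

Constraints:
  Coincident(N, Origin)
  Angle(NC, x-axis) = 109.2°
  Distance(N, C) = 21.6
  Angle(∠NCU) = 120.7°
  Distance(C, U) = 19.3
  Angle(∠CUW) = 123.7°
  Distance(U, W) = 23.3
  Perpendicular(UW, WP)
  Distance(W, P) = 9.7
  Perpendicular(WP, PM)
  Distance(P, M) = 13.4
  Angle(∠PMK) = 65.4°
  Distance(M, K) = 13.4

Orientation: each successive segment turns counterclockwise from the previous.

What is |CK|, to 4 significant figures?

32.09

N is at the origin; NC runs at 109.2° with length 21.6, so C = (-7.104, 20.40). ∠NCU = 120.7° gives CU at 168.5° from the x-axis; with |CU| = 19.3, U = (-26.02, 24.25). ∠CUW = 123.7° gives UW at -135.2° from the x-axis; with |UW| = 23.3, W = (-42.55, 7.828). UW ⟂ WP, so WP runs at -45.20°; with |WP| = 9.7, P = (-35.71, 0.9455). WP is perpendicular to PM, so PM runs at 44.80°; with |PM| = 13.4, M = (-26.21, 10.39). ∠PMK = 65.4° gives MK at 159.4° from the x-axis; with |MK| = 13.4, K = (-38.75, 15.10). Then |CK| = |K − C| = 32.09.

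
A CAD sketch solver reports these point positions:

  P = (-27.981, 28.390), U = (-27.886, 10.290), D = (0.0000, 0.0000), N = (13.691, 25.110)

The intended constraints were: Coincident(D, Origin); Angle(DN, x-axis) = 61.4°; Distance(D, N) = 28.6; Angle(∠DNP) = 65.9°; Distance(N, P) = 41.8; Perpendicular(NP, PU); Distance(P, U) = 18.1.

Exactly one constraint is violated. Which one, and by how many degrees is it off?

Perpendicular(NP, PU) — off by 4.80°.

D = (0.00, 0.00) ✓; DN at 61.40° ✓; |DN| = 28.60 ✓; ∠DNP = 65.90° ✓; |NP| = 41.80 ✓; ∠(NP, PU) = 94.80° ✗; |PU| = 18.10 ✓.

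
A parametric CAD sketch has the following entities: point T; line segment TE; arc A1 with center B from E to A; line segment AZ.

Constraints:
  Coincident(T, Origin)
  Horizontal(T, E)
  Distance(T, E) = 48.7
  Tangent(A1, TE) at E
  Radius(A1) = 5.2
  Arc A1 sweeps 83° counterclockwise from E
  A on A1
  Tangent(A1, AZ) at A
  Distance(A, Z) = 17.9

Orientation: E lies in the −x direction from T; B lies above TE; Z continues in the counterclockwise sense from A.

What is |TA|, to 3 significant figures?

43.8

A1 meets TE tangentially, so BE is at right angles to TE, so B = E + (0, 5.2) = (-48.7, 5.20). On A1, E sits at bearing -90° from B; an 83° counterclockwise sweep puts A at bearing -7°, so A = B + 5.2·(cos -7°, sin -7°) = (-43.5, 4.57). Then |TA| = |A − T| = 43.8.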